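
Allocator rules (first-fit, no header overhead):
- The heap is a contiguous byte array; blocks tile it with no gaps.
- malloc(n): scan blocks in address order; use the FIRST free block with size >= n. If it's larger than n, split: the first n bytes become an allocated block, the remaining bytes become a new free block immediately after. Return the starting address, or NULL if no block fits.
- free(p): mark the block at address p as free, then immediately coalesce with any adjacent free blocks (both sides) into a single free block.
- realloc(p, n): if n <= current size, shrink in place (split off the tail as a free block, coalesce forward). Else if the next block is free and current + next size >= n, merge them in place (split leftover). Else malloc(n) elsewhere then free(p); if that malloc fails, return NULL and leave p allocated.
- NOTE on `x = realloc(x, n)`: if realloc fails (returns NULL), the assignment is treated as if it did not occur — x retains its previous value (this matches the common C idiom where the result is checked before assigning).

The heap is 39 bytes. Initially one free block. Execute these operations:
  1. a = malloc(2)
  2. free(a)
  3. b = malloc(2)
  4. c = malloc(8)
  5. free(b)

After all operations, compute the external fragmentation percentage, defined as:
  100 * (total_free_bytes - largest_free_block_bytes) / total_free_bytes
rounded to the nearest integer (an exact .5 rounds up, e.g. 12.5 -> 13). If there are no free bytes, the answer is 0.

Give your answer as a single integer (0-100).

Answer: 6

Derivation:
Op 1: a = malloc(2) -> a = 0; heap: [0-1 ALLOC][2-38 FREE]
Op 2: free(a) -> (freed a); heap: [0-38 FREE]
Op 3: b = malloc(2) -> b = 0; heap: [0-1 ALLOC][2-38 FREE]
Op 4: c = malloc(8) -> c = 2; heap: [0-1 ALLOC][2-9 ALLOC][10-38 FREE]
Op 5: free(b) -> (freed b); heap: [0-1 FREE][2-9 ALLOC][10-38 FREE]
Free blocks: [2 29] total_free=31 largest=29 -> 100*(31-29)/31 = 200/31 ≈ 6.452 -> rounds to 6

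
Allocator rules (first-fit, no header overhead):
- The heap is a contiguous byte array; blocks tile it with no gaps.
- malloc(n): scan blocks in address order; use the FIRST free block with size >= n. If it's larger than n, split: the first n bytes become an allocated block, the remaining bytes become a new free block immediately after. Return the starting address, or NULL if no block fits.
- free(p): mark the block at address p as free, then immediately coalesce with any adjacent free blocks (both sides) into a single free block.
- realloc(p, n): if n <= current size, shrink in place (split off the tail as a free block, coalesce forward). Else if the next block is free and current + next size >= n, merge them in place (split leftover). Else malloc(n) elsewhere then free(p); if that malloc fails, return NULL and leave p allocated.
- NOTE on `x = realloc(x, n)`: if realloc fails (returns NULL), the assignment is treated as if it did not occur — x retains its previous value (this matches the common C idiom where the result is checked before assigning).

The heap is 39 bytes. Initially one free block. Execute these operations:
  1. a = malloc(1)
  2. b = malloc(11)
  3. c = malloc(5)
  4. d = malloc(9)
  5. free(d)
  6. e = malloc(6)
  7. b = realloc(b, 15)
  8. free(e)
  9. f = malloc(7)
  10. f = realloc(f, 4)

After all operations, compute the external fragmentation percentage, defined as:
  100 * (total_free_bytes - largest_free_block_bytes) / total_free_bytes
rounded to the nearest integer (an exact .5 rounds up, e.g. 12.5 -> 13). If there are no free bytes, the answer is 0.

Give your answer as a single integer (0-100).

Op 1: a = malloc(1) -> a = 0; heap: [0-0 ALLOC][1-38 FREE]
Op 2: b = malloc(11) -> b = 1; heap: [0-0 ALLOC][1-11 ALLOC][12-38 FREE]
Op 3: c = malloc(5) -> c = 12; heap: [0-0 ALLOC][1-11 ALLOC][12-16 ALLOC][17-38 FREE]
Op 4: d = malloc(9) -> d = 17; heap: [0-0 ALLOC][1-11 ALLOC][12-16 ALLOC][17-25 ALLOC][26-38 FREE]
Op 5: free(d) -> (freed d); heap: [0-0 ALLOC][1-11 ALLOC][12-16 ALLOC][17-38 FREE]
Op 6: e = malloc(6) -> e = 17; heap: [0-0 ALLOC][1-11 ALLOC][12-16 ALLOC][17-22 ALLOC][23-38 FREE]
Op 7: b = realloc(b, 15) -> b = 23; heap: [0-0 ALLOC][1-11 FREE][12-16 ALLOC][17-22 ALLOC][23-37 ALLOC][38-38 FREE]
Op 8: free(e) -> (freed e); heap: [0-0 ALLOC][1-11 FREE][12-16 ALLOC][17-22 FREE][23-37 ALLOC][38-38 FREE]
Op 9: f = malloc(7) -> f = 1; heap: [0-0 ALLOC][1-7 ALLOC][8-11 FREE][12-16 ALLOC][17-22 FREE][23-37 ALLOC][38-38 FREE]
Op 10: f = realloc(f, 4) -> f = 1; heap: [0-0 ALLOC][1-4 ALLOC][5-11 FREE][12-16 ALLOC][17-22 FREE][23-37 ALLOC][38-38 FREE]
Free blocks: [7 6 1] total_free=14 largest=7 -> 100*(14-7)/14 = 700/14 = 50

Answer: 50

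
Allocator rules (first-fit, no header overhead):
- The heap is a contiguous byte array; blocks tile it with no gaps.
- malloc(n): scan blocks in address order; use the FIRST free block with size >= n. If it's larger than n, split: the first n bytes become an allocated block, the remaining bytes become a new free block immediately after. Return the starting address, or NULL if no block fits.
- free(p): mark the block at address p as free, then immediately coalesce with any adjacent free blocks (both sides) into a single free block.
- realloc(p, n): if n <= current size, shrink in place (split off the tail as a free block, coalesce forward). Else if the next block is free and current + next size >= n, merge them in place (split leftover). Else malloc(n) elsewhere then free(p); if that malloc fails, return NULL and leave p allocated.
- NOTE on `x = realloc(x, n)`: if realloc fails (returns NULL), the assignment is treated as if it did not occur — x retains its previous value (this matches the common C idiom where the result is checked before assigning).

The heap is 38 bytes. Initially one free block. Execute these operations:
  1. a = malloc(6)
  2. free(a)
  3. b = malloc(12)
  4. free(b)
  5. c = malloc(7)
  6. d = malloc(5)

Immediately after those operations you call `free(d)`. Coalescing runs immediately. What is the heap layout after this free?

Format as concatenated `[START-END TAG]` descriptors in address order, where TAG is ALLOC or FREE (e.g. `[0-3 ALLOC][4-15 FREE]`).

Answer: [0-6 ALLOC][7-37 FREE]

Derivation:
Op 1: a = malloc(6) -> a = 0; heap: [0-5 ALLOC][6-37 FREE]
Op 2: free(a) -> (freed a); heap: [0-37 FREE]
Op 3: b = malloc(12) -> b = 0; heap: [0-11 ALLOC][12-37 FREE]
Op 4: free(b) -> (freed b); heap: [0-37 FREE]
Op 5: c = malloc(7) -> c = 0; heap: [0-6 ALLOC][7-37 FREE]
Op 6: d = malloc(5) -> d = 7; heap: [0-6 ALLOC][7-11 ALLOC][12-37 FREE]
free(d): d = 7 -> block [7-11 ALLOC]; mark free, coalesce with adjacent free neighbors -> [0-6 ALLOC][7-37 FREE]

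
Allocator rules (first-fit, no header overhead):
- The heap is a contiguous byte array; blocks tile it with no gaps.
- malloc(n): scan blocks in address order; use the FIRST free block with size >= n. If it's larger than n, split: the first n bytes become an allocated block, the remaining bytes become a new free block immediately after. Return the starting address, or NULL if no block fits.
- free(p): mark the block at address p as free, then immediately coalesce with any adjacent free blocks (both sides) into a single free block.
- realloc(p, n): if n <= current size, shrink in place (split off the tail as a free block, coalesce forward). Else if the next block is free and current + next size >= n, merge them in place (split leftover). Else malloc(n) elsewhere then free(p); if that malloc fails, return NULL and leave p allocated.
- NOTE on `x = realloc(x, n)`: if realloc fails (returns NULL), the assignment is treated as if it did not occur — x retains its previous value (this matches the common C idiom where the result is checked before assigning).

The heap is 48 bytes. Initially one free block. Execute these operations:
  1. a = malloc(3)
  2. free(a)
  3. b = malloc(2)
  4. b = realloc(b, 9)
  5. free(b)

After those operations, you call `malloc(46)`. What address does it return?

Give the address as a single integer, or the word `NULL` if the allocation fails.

Op 1: a = malloc(3) -> a = 0; heap: [0-2 ALLOC][3-47 FREE]
Op 2: free(a) -> (freed a); heap: [0-47 FREE]
Op 3: b = malloc(2) -> b = 0; heap: [0-1 ALLOC][2-47 FREE]
Op 4: b = realloc(b, 9) -> b = 0; heap: [0-8 ALLOC][9-47 FREE]
Op 5: free(b) -> (freed b); heap: [0-47 FREE]
malloc(46): first-fit scan over [0-47 FREE] -> 0

Answer: 0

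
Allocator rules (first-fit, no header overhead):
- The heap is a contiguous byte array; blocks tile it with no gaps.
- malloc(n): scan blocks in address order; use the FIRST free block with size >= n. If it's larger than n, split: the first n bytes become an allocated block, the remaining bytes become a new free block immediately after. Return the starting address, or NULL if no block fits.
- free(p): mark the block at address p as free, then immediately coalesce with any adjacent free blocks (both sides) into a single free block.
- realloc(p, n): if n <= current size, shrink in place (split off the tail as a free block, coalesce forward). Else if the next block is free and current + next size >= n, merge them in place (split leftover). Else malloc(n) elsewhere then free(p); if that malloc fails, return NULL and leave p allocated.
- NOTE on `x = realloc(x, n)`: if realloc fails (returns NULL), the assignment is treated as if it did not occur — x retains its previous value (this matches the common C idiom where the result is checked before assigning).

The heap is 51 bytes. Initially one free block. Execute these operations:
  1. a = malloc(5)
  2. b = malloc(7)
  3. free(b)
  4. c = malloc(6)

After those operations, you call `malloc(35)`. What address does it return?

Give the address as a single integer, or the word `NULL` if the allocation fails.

Answer: 11

Derivation:
Op 1: a = malloc(5) -> a = 0; heap: [0-4 ALLOC][5-50 FREE]
Op 2: b = malloc(7) -> b = 5; heap: [0-4 ALLOC][5-11 ALLOC][12-50 FREE]
Op 3: free(b) -> (freed b); heap: [0-4 ALLOC][5-50 FREE]
Op 4: c = malloc(6) -> c = 5; heap: [0-4 ALLOC][5-10 ALLOC][11-50 FREE]
malloc(35): first-fit scan over [0-4 ALLOC][5-10 ALLOC][11-50 FREE] -> 11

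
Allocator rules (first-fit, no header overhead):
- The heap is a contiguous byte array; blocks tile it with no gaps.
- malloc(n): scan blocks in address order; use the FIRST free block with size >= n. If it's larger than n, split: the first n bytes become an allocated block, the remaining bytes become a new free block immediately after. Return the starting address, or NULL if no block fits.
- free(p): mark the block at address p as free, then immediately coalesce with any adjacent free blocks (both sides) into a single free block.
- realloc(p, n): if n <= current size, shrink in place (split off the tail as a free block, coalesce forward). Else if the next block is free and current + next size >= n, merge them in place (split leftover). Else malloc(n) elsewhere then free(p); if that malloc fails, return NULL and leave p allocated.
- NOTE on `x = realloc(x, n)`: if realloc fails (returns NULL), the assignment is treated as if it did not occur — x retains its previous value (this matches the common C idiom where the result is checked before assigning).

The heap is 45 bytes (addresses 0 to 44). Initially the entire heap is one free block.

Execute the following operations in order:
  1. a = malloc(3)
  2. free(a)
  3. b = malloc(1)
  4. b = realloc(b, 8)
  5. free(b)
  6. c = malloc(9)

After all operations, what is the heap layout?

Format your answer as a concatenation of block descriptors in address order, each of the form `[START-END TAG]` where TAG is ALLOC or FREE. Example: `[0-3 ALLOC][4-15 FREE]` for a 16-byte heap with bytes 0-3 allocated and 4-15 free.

Op 1: a = malloc(3) -> a = 0; heap: [0-2 ALLOC][3-44 FREE]
Op 2: free(a) -> (freed a); heap: [0-44 FREE]
Op 3: b = malloc(1) -> b = 0; heap: [0-0 ALLOC][1-44 FREE]
Op 4: b = realloc(b, 8) -> b = 0; heap: [0-7 ALLOC][8-44 FREE]
Op 5: free(b) -> (freed b); heap: [0-44 FREE]
Op 6: c = malloc(9) -> c = 0; heap: [0-8 ALLOC][9-44 FREE]

Answer: [0-8 ALLOC][9-44 FREE]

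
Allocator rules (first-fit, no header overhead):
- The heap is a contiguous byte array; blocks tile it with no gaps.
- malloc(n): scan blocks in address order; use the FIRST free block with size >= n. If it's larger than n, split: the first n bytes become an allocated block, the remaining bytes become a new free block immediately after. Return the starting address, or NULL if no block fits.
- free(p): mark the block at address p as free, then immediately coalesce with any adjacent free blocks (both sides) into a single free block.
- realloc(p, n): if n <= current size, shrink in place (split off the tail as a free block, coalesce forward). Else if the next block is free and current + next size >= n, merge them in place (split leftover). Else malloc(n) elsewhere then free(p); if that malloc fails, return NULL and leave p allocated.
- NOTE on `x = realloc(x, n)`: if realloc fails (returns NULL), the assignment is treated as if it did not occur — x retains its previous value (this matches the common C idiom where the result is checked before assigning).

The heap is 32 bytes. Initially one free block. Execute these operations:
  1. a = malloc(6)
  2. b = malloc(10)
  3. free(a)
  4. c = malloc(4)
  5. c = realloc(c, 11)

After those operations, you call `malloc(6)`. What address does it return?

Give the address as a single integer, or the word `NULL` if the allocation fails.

Answer: 0

Derivation:
Op 1: a = malloc(6) -> a = 0; heap: [0-5 ALLOC][6-31 FREE]
Op 2: b = malloc(10) -> b = 6; heap: [0-5 ALLOC][6-15 ALLOC][16-31 FREE]
Op 3: free(a) -> (freed a); heap: [0-5 FREE][6-15 ALLOC][16-31 FREE]
Op 4: c = malloc(4) -> c = 0; heap: [0-3 ALLOC][4-5 FREE][6-15 ALLOC][16-31 FREE]
Op 5: c = realloc(c, 11) -> c = 16; heap: [0-5 FREE][6-15 ALLOC][16-26 ALLOC][27-31 FREE]
malloc(6): first-fit scan over [0-5 FREE][6-15 ALLOC][16-26 ALLOC][27-31 FREE] -> 0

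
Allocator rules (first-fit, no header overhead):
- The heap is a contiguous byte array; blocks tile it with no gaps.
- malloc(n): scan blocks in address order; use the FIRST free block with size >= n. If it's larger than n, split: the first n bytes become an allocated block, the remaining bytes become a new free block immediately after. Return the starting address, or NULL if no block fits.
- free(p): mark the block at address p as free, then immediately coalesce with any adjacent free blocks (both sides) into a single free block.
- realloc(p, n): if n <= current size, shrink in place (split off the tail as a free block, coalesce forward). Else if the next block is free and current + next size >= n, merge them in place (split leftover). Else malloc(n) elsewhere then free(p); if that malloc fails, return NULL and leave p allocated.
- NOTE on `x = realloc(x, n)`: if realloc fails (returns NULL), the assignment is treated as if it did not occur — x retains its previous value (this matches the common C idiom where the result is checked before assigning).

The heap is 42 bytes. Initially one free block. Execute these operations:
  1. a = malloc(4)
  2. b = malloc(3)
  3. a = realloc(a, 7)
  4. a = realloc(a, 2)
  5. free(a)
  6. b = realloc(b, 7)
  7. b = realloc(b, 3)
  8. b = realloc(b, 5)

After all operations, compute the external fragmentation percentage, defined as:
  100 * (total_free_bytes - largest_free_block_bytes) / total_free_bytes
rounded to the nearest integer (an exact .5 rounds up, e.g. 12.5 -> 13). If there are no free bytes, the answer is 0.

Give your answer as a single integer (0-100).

Answer: 11

Derivation:
Op 1: a = malloc(4) -> a = 0; heap: [0-3 ALLOC][4-41 FREE]
Op 2: b = malloc(3) -> b = 4; heap: [0-3 ALLOC][4-6 ALLOC][7-41 FREE]
Op 3: a = realloc(a, 7) -> a = 7; heap: [0-3 FREE][4-6 ALLOC][7-13 ALLOC][14-41 FREE]
Op 4: a = realloc(a, 2) -> a = 7; heap: [0-3 FREE][4-6 ALLOC][7-8 ALLOC][9-41 FREE]
Op 5: free(a) -> (freed a); heap: [0-3 FREE][4-6 ALLOC][7-41 FREE]
Op 6: b = realloc(b, 7) -> b = 4; heap: [0-3 FREE][4-10 ALLOC][11-41 FREE]
Op 7: b = realloc(b, 3) -> b = 4; heap: [0-3 FREE][4-6 ALLOC][7-41 FREE]
Op 8: b = realloc(b, 5) -> b = 4; heap: [0-3 FREE][4-8 ALLOC][9-41 FREE]
Free blocks: [4 33] total_free=37 largest=33 -> 100*(37-33)/37 = 400/37 ≈ 10.811 -> rounds to 11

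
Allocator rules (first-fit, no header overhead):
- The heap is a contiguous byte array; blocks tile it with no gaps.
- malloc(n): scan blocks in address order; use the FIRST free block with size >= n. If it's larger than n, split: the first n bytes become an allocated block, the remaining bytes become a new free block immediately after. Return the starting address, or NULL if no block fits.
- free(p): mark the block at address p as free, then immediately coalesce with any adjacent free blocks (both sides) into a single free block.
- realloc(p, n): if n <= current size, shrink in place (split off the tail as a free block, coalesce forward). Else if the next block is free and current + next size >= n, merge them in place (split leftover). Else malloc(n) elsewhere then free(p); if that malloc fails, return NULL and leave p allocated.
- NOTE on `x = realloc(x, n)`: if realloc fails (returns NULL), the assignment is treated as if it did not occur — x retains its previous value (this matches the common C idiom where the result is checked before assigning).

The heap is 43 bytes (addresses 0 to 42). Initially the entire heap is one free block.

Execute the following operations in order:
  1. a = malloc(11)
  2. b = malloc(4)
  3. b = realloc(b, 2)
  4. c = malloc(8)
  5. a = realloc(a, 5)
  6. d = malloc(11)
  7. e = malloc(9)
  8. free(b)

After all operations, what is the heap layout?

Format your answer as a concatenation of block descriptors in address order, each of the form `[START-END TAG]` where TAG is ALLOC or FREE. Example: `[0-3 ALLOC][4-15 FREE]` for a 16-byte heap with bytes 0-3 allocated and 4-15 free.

Op 1: a = malloc(11) -> a = 0; heap: [0-10 ALLOC][11-42 FREE]
Op 2: b = malloc(4) -> b = 11; heap: [0-10 ALLOC][11-14 ALLOC][15-42 FREE]
Op 3: b = realloc(b, 2) -> b = 11; heap: [0-10 ALLOC][11-12 ALLOC][13-42 FREE]
Op 4: c = malloc(8) -> c = 13; heap: [0-10 ALLOC][11-12 ALLOC][13-20 ALLOC][21-42 FREE]
Op 5: a = realloc(a, 5) -> a = 0; heap: [0-4 ALLOC][5-10 FREE][11-12 ALLOC][13-20 ALLOC][21-42 FREE]
Op 6: d = malloc(11) -> d = 21; heap: [0-4 ALLOC][5-10 FREE][11-12 ALLOC][13-20 ALLOC][21-31 ALLOC][32-42 FREE]
Op 7: e = malloc(9) -> e = 32; heap: [0-4 ALLOC][5-10 FREE][11-12 ALLOC][13-20 ALLOC][21-31 ALLOC][32-40 ALLOC][41-42 FREE]
Op 8: free(b) -> (freed b); heap: [0-4 ALLOC][5-12 FREE][13-20 ALLOC][21-31 ALLOC][32-40 ALLOC][41-42 FREE]

Answer: [0-4 ALLOC][5-12 FREE][13-20 ALLOC][21-31 ALLOC][32-40 ALLOC][41-42 FREE]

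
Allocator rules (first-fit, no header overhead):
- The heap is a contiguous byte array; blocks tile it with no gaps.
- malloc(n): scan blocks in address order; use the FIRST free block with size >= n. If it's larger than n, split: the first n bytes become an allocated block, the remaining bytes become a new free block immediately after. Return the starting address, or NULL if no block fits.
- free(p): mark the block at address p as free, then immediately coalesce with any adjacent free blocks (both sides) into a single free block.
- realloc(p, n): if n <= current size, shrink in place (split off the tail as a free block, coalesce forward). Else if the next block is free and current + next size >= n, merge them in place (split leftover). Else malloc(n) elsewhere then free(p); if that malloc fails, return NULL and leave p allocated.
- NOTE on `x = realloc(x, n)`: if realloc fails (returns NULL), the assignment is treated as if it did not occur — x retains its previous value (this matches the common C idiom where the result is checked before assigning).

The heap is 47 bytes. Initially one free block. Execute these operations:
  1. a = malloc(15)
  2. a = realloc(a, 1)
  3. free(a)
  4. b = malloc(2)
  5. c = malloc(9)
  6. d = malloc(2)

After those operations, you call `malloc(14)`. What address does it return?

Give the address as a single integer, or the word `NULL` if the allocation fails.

Op 1: a = malloc(15) -> a = 0; heap: [0-14 ALLOC][15-46 FREE]
Op 2: a = realloc(a, 1) -> a = 0; heap: [0-0 ALLOC][1-46 FREE]
Op 3: free(a) -> (freed a); heap: [0-46 FREE]
Op 4: b = malloc(2) -> b = 0; heap: [0-1 ALLOC][2-46 FREE]
Op 5: c = malloc(9) -> c = 2; heap: [0-1 ALLOC][2-10 ALLOC][11-46 FREE]
Op 6: d = malloc(2) -> d = 11; heap: [0-1 ALLOC][2-10 ALLOC][11-12 ALLOC][13-46 FREE]
malloc(14): first-fit scan over [0-1 ALLOC][2-10 ALLOC][11-12 ALLOC][13-46 FREE] -> 13

Answer: 13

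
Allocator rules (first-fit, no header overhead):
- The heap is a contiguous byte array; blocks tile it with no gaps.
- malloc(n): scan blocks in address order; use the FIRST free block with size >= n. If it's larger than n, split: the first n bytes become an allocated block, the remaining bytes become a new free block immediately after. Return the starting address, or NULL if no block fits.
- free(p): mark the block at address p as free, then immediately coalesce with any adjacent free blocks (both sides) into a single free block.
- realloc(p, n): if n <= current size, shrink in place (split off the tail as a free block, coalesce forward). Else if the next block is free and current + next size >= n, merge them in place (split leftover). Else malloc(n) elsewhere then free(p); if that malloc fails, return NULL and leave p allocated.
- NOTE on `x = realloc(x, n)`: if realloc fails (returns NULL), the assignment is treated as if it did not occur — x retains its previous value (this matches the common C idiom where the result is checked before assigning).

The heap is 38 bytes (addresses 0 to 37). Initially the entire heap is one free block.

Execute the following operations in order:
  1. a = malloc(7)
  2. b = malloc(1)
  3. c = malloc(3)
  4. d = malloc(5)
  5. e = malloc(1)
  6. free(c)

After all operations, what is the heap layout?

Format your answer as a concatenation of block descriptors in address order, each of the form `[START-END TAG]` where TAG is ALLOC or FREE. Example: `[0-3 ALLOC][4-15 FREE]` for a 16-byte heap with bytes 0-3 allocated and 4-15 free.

Op 1: a = malloc(7) -> a = 0; heap: [0-6 ALLOC][7-37 FREE]
Op 2: b = malloc(1) -> b = 7; heap: [0-6 ALLOC][7-7 ALLOC][8-37 FREE]
Op 3: c = malloc(3) -> c = 8; heap: [0-6 ALLOC][7-7 ALLOC][8-10 ALLOC][11-37 FREE]
Op 4: d = malloc(5) -> d = 11; heap: [0-6 ALLOC][7-7 ALLOC][8-10 ALLOC][11-15 ALLOC][16-37 FREE]
Op 5: e = malloc(1) -> e = 16; heap: [0-6 ALLOC][7-7 ALLOC][8-10 ALLOC][11-15 ALLOC][16-16 ALLOC][17-37 FREE]
Op 6: free(c) -> (freed c); heap: [0-6 ALLOC][7-7 ALLOC][8-10 FREE][11-15 ALLOC][16-16 ALLOC][17-37 FREE]

Answer: [0-6 ALLOC][7-7 ALLOC][8-10 FREE][11-15 ALLOC][16-16 ALLOC][17-37 FREE]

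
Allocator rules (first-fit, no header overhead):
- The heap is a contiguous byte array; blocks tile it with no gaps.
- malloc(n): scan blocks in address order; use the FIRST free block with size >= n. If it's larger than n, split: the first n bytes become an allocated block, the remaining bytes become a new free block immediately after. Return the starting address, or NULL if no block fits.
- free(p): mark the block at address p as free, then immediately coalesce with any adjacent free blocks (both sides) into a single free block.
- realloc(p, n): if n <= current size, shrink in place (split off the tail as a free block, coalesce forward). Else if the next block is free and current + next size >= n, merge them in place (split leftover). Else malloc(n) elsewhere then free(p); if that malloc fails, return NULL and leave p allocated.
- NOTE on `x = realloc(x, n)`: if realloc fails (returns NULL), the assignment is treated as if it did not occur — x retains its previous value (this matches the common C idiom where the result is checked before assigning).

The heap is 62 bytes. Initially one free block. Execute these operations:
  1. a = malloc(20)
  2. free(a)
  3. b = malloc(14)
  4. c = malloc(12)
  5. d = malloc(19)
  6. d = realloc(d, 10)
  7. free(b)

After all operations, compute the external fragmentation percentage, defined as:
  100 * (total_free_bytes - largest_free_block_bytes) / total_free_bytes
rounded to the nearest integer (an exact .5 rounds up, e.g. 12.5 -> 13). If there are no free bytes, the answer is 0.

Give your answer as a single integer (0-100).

Op 1: a = malloc(20) -> a = 0; heap: [0-19 ALLOC][20-61 FREE]
Op 2: free(a) -> (freed a); heap: [0-61 FREE]
Op 3: b = malloc(14) -> b = 0; heap: [0-13 ALLOC][14-61 FREE]
Op 4: c = malloc(12) -> c = 14; heap: [0-13 ALLOC][14-25 ALLOC][26-61 FREE]
Op 5: d = malloc(19) -> d = 26; heap: [0-13 ALLOC][14-25 ALLOC][26-44 ALLOC][45-61 FREE]
Op 6: d = realloc(d, 10) -> d = 26; heap: [0-13 ALLOC][14-25 ALLOC][26-35 ALLOC][36-61 FREE]
Op 7: free(b) -> (freed b); heap: [0-13 FREE][14-25 ALLOC][26-35 ALLOC][36-61 FREE]
Free blocks: [14 26] total_free=40 largest=26 -> 100*(40-26)/40 = 1400/40 = 35

Answer: 35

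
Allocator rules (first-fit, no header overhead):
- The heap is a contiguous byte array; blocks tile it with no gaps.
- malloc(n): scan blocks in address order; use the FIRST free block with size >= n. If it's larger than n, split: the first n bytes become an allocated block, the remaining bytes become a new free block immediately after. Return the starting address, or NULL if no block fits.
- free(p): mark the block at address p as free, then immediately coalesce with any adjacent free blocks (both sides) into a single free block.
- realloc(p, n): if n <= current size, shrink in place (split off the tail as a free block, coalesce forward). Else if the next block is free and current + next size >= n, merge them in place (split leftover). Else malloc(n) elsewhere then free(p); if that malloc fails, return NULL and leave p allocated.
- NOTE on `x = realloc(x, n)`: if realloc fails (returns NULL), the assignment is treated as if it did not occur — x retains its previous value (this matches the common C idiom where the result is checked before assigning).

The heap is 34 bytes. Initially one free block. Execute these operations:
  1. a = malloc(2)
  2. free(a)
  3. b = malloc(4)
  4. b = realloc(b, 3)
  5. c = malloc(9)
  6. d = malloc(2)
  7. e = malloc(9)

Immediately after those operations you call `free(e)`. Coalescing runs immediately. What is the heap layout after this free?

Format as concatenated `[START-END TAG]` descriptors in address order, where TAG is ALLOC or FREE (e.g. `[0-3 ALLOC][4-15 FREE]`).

Answer: [0-2 ALLOC][3-11 ALLOC][12-13 ALLOC][14-33 FREE]

Derivation:
Op 1: a = malloc(2) -> a = 0; heap: [0-1 ALLOC][2-33 FREE]
Op 2: free(a) -> (freed a); heap: [0-33 FREE]
Op 3: b = malloc(4) -> b = 0; heap: [0-3 ALLOC][4-33 FREE]
Op 4: b = realloc(b, 3) -> b = 0; heap: [0-2 ALLOC][3-33 FREE]
Op 5: c = malloc(9) -> c = 3; heap: [0-2 ALLOC][3-11 ALLOC][12-33 FREE]
Op 6: d = malloc(2) -> d = 12; heap: [0-2 ALLOC][3-11 ALLOC][12-13 ALLOC][14-33 FREE]
Op 7: e = malloc(9) -> e = 14; heap: [0-2 ALLOC][3-11 ALLOC][12-13 ALLOC][14-22 ALLOC][23-33 FREE]
free(e): e = 14 -> block [14-22 ALLOC]; mark free, coalesce with adjacent free neighbors -> [0-2 ALLOC][3-11 ALLOC][12-13 ALLOC][14-33 FREE]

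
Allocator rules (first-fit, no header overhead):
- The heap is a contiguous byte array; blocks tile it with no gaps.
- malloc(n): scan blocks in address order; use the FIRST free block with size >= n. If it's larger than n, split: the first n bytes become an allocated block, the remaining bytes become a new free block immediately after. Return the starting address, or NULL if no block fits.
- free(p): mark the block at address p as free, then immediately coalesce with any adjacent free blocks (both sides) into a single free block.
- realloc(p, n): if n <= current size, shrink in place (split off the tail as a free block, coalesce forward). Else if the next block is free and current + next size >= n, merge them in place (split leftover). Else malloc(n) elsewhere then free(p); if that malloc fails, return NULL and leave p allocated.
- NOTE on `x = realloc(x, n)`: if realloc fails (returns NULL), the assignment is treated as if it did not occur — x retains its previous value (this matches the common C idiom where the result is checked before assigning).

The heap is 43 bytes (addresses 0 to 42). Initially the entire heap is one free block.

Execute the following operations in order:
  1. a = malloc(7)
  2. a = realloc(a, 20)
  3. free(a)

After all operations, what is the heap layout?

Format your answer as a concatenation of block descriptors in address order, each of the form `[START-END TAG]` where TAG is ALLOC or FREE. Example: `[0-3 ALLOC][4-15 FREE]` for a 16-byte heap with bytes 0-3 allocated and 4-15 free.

Op 1: a = malloc(7) -> a = 0; heap: [0-6 ALLOC][7-42 FREE]
Op 2: a = realloc(a, 20) -> a = 0; heap: [0-19 ALLOC][20-42 FREE]
Op 3: free(a) -> (freed a); heap: [0-42 FREE]

Answer: [0-42 FREE]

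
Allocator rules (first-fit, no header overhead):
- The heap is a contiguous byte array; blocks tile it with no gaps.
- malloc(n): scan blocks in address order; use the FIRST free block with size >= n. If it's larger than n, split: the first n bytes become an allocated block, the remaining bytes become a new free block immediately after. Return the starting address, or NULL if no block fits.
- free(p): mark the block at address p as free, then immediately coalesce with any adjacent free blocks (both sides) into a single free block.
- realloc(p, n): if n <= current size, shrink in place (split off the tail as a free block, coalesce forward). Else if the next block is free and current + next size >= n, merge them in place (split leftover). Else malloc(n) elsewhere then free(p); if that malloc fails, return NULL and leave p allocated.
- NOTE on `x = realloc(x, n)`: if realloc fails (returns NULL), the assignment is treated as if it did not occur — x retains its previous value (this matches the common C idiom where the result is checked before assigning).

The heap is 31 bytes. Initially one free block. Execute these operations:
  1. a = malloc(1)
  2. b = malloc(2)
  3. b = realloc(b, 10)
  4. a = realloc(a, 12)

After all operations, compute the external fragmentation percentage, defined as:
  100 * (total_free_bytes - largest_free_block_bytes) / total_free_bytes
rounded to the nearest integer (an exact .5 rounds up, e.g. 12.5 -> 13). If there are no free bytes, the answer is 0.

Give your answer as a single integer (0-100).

Answer: 11

Derivation:
Op 1: a = malloc(1) -> a = 0; heap: [0-0 ALLOC][1-30 FREE]
Op 2: b = malloc(2) -> b = 1; heap: [0-0 ALLOC][1-2 ALLOC][3-30 FREE]
Op 3: b = realloc(b, 10) -> b = 1; heap: [0-0 ALLOC][1-10 ALLOC][11-30 FREE]
Op 4: a = realloc(a, 12) -> a = 11; heap: [0-0 FREE][1-10 ALLOC][11-22 ALLOC][23-30 FREE]
Free blocks: [1 8] total_free=9 largest=8 -> 100*(9-8)/9 = 100/9 ≈ 11.111 -> rounds to 11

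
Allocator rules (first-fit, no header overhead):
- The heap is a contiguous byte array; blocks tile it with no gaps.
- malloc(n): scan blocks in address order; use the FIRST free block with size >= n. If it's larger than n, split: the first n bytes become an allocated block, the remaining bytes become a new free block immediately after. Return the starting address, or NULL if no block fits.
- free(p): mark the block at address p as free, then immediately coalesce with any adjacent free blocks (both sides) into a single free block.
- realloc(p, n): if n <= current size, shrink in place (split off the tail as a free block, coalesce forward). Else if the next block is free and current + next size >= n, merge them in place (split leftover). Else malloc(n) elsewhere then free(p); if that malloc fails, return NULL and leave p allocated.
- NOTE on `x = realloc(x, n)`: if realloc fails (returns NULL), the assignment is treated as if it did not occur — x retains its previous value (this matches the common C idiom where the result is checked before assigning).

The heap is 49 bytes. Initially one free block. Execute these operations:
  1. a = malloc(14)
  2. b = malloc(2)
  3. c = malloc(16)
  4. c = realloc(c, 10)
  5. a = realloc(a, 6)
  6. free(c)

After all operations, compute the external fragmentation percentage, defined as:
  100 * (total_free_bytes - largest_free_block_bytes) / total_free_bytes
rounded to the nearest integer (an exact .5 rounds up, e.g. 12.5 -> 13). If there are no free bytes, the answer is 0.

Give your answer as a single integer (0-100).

Op 1: a = malloc(14) -> a = 0; heap: [0-13 ALLOC][14-48 FREE]
Op 2: b = malloc(2) -> b = 14; heap: [0-13 ALLOC][14-15 ALLOC][16-48 FREE]
Op 3: c = malloc(16) -> c = 16; heap: [0-13 ALLOC][14-15 ALLOC][16-31 ALLOC][32-48 FREE]
Op 4: c = realloc(c, 10) -> c = 16; heap: [0-13 ALLOC][14-15 ALLOC][16-25 ALLOC][26-48 FREE]
Op 5: a = realloc(a, 6) -> a = 0; heap: [0-5 ALLOC][6-13 FREE][14-15 ALLOC][16-25 ALLOC][26-48 FREE]
Op 6: free(c) -> (freed c); heap: [0-5 ALLOC][6-13 FREE][14-15 ALLOC][16-48 FREE]
Free blocks: [8 33] total_free=41 largest=33 -> 100*(41-33)/41 = 800/41 ≈ 19.512 -> rounds to 20

Answer: 20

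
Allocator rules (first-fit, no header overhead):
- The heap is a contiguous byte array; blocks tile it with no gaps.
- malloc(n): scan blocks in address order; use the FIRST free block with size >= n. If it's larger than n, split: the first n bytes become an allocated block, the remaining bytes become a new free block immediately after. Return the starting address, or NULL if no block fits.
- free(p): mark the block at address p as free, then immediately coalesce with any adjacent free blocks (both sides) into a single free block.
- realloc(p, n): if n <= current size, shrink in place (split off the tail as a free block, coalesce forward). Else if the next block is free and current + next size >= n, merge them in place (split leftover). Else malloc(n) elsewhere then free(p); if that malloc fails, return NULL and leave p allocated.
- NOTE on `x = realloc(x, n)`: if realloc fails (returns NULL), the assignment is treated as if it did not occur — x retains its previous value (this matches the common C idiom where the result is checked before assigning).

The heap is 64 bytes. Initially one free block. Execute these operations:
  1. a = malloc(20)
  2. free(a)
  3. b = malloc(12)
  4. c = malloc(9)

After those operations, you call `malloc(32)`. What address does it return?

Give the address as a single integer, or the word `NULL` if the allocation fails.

Answer: 21

Derivation:
Op 1: a = malloc(20) -> a = 0; heap: [0-19 ALLOC][20-63 FREE]
Op 2: free(a) -> (freed a); heap: [0-63 FREE]
Op 3: b = malloc(12) -> b = 0; heap: [0-11 ALLOC][12-63 FREE]
Op 4: c = malloc(9) -> c = 12; heap: [0-11 ALLOC][12-20 ALLOC][21-63 FREE]
malloc(32): first-fit scan over [0-11 ALLOC][12-20 ALLOC][21-63 FREE] -> 21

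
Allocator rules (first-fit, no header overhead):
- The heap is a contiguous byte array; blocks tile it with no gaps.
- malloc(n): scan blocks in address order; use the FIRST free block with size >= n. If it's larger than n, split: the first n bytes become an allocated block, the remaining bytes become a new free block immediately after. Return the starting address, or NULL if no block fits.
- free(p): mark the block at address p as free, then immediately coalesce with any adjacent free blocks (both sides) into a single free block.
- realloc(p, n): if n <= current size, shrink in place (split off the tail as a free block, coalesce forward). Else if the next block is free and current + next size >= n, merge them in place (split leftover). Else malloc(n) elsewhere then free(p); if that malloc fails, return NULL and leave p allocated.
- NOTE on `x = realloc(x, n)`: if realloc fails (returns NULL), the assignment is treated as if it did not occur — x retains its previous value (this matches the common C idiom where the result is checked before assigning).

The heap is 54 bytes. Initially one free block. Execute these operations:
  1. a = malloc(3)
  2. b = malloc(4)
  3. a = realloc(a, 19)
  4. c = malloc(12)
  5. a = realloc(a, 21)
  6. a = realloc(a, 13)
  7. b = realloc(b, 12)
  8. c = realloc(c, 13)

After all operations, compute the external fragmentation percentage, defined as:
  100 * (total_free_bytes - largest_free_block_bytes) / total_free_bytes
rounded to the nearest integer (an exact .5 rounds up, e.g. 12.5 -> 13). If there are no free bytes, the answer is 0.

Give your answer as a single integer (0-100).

Answer: 59

Derivation:
Op 1: a = malloc(3) -> a = 0; heap: [0-2 ALLOC][3-53 FREE]
Op 2: b = malloc(4) -> b = 3; heap: [0-2 ALLOC][3-6 ALLOC][7-53 FREE]
Op 3: a = realloc(a, 19) -> a = 7; heap: [0-2 FREE][3-6 ALLOC][7-25 ALLOC][26-53 FREE]
Op 4: c = malloc(12) -> c = 26; heap: [0-2 FREE][3-6 ALLOC][7-25 ALLOC][26-37 ALLOC][38-53 FREE]
Op 5: a = realloc(a, 21) -> NULL (a unchanged); heap: [0-2 FREE][3-6 ALLOC][7-25 ALLOC][26-37 ALLOC][38-53 FREE]
Op 6: a = realloc(a, 13) -> a = 7; heap: [0-2 FREE][3-6 ALLOC][7-19 ALLOC][20-25 FREE][26-37 ALLOC][38-53 FREE]
Op 7: b = realloc(b, 12) -> b = 38; heap: [0-6 FREE][7-19 ALLOC][20-25 FREE][26-37 ALLOC][38-49 ALLOC][50-53 FREE]
Op 8: c = realloc(c, 13) -> NULL (c unchanged); heap: [0-6 FREE][7-19 ALLOC][20-25 FREE][26-37 ALLOC][38-49 ALLOC][50-53 FREE]
Free blocks: [7 6 4] total_free=17 largest=7 -> 100*(17-7)/17 = 1000/17 ≈ 58.824 -> rounds to 59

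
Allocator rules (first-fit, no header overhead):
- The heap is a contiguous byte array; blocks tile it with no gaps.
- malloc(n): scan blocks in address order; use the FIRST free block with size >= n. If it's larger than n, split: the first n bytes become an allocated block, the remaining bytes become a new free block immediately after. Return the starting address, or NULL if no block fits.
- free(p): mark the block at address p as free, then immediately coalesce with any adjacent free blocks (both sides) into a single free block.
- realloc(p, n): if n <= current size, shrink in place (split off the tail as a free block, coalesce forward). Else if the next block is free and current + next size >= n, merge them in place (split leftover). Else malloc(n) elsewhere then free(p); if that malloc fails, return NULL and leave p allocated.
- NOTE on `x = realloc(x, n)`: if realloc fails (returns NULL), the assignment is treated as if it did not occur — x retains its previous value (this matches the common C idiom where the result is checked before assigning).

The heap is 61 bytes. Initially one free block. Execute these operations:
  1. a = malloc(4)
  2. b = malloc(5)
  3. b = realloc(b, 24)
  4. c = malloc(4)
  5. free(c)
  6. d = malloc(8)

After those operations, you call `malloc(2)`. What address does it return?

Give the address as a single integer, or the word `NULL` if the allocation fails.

Answer: 36

Derivation:
Op 1: a = malloc(4) -> a = 0; heap: [0-3 ALLOC][4-60 FREE]
Op 2: b = malloc(5) -> b = 4; heap: [0-3 ALLOC][4-8 ALLOC][9-60 FREE]
Op 3: b = realloc(b, 24) -> b = 4; heap: [0-3 ALLOC][4-27 ALLOC][28-60 FREE]
Op 4: c = malloc(4) -> c = 28; heap: [0-3 ALLOC][4-27 ALLOC][28-31 ALLOC][32-60 FREE]
Op 5: free(c) -> (freed c); heap: [0-3 ALLOC][4-27 ALLOC][28-60 FREE]
Op 6: d = malloc(8) -> d = 28; heap: [0-3 ALLOC][4-27 ALLOC][28-35 ALLOC][36-60 FREE]
malloc(2): first-fit scan over [0-3 ALLOC][4-27 ALLOC][28-35 ALLOC][36-60 FREE] -> 36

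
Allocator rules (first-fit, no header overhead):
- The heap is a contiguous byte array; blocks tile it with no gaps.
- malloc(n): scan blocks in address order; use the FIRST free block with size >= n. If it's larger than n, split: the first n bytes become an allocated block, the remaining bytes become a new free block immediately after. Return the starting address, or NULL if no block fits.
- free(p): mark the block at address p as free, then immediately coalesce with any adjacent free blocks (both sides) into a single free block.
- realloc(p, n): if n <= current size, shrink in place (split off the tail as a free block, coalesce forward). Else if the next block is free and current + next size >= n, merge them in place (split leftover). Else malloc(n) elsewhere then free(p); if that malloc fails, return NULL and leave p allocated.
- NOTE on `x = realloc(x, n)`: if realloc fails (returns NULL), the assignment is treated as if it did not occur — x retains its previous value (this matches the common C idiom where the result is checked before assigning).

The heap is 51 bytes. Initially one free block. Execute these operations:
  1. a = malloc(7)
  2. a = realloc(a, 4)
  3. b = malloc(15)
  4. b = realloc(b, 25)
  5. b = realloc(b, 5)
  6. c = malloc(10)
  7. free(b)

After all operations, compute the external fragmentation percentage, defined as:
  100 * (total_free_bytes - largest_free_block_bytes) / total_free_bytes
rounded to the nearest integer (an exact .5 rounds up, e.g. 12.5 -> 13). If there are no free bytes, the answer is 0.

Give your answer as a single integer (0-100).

Answer: 14

Derivation:
Op 1: a = malloc(7) -> a = 0; heap: [0-6 ALLOC][7-50 FREE]
Op 2: a = realloc(a, 4) -> a = 0; heap: [0-3 ALLOC][4-50 FREE]
Op 3: b = malloc(15) -> b = 4; heap: [0-3 ALLOC][4-18 ALLOC][19-50 FREE]
Op 4: b = realloc(b, 25) -> b = 4; heap: [0-3 ALLOC][4-28 ALLOC][29-50 FREE]
Op 5: b = realloc(b, 5) -> b = 4; heap: [0-3 ALLOC][4-8 ALLOC][9-50 FREE]
Op 6: c = malloc(10) -> c = 9; heap: [0-3 ALLOC][4-8 ALLOC][9-18 ALLOC][19-50 FREE]
Op 7: free(b) -> (freed b); heap: [0-3 ALLOC][4-8 FREE][9-18 ALLOC][19-50 FREE]
Free blocks: [5 32] total_free=37 largest=32 -> 100*(37-32)/37 = 500/37 ≈ 13.514 -> rounds to 14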